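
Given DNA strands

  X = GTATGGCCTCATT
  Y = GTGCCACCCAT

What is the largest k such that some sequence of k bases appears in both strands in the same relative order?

Pick G [1,1]; then T [2,2]; then A [3,6]; then C [7,7]; then C [8,8]; then C [10,9]; then A [11,10]; then T [13,11]; all 8 bases appear in both, in order. The LCS DP gives dp[13][11] = 8, so this is optimal.

8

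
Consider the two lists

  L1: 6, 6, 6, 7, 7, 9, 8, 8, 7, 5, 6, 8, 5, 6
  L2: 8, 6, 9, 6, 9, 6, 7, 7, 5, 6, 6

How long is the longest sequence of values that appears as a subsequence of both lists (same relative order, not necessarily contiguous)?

Match 6 at L1[1]=L2[2]; then 6 at L1[2]=L2[4]; then 6 at L1[3]=L2[6]; then 7 at L1[5]=L2[7]; then 7 at L1[9]=L2[8]; then 5 at L1[10]=L2[9]; then 6 at L1[11]=L2[10]; then 6 at L1[14]=L2[11] — 8 values in the same relative order in both, and the DP table's final entry dp[14][11] is also 8, so no common subsequence is longer.

8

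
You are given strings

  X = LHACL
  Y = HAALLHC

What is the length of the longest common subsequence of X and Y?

Pick L (X #1, Y #5), then H (X #2, Y #6), then C (X #4, Y #7); all 3 characters appear in both, in order. dp[5][7] = 3 confirms this is the maximum.

3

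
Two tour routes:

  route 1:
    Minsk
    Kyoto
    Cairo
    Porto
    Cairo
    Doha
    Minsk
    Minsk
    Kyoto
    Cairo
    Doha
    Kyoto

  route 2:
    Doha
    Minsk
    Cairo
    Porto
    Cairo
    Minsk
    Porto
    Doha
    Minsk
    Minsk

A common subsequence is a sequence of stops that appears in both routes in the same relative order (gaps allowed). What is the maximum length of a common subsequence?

7

Match Minsk (route 1 #1, route 2 #2) → Cairo (route 1 #3, route 2 #3) → Porto (route 1 #4, route 2 #4) → Cairo (route 1 #5, route 2 #5) → Doha (route 1 #6, route 2 #8) → Minsk (route 1 #7, route 2 #9) → Minsk (route 1 #8, route 2 #10) — 7 stops in the same relative order in both. The LCS DP gives dp[12][10] = 7, so this is optimal.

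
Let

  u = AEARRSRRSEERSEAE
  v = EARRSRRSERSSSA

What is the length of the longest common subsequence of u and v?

Match E [2,1], then A [3,2], then R [4,3], then R [5,4], then S [6,5], then R [7,6], then R [8,7], then S [9,8], then E [11,9], then R [12,10], then S [13,13], then A [15,14] — 12 characters in the same relative order in both, and the DP table's final entry dp[16][14] is also 12, so no common subsequence is longer.

12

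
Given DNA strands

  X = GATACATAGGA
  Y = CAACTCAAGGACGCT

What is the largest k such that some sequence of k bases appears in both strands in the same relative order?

8

One common subsequence of length 8: A [2,3], then T [3,5], then C [5,6], then A [6,7], then A [8,8], then G [9,9], then G [10,10], then A [11,11]. The LCS DP gives dp[11][15] = 8, so this is optimal.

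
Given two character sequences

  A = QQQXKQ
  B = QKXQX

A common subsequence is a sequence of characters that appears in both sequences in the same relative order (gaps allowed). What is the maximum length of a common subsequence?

3

Let dp[i][j] be the LCS length of the first i characters of A and the first j characters of B. dp[i][j] = dp[i-1][j-1]+1 when the i-th and j-th characters match, else max(dp[i-1][j], dp[i][j-1]).
    ·  Q  K  X  Q  X
 ·  0  0  0  0  0  0
 Q  0  1  1  1  1  1
 Q  0  1  1  1  2  2
 Q  0  1  1  1  2  2
 X  0  1  1  2  2  3
 K  0  1  2  2  2  3
 Q  0  1  2  2  3  3
dp[6][5] = 3. One LCS (by backtracking along matches): QQX.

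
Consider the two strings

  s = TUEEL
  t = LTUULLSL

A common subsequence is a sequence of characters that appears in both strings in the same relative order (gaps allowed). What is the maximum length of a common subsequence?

Let dp[i][j] be the LCS length of the first i characters of s and the first j characters of t. dp[i][j] = dp[i-1][j-1]+1 when the i-th and j-th characters match, else max(dp[i-1][j], dp[i][j-1]).
    ·  L  T  U  U  L  L  S  L
 ·  0  0  0  0  0  0  0  0  0
 T  0  0  1  1  1  1  1  1  1
 U  0  0  1  2  2  2  2  2  2
 E  0  0  1  2  2  2  2  2  2
 E  0  0  1  2  2  2  2  2  2
 L  0  1  1  2  2  3  3  3  3
dp[5][8] = 3. One LCS (by backtracking along matches): TUL.

3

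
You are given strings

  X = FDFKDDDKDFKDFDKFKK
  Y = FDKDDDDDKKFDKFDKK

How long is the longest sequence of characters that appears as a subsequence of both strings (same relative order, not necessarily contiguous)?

14

One common subsequence of length 14: F (X #1, Y #1) → D (X #2, Y #2) → K (X #4, Y #3) → D (X #5, Y #6) → D (X #6, Y #7) → D (X #7, Y #8) → K (X #8, Y #9) → K (X #11, Y #10) → F (X #13, Y #11) → D (X #14, Y #12) → K (X #15, Y #13) → F (X #16, Y #14) → K (X #17, Y #16) → K (X #18, Y #17). Since dp[18][17] = 14, nothing longer is possible.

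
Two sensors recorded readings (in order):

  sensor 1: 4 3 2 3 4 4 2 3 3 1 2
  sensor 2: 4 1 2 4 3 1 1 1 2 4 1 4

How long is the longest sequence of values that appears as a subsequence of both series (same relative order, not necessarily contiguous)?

6

Match 4 (sensor 1 #1, sensor 2 #1), then 2 (sensor 1 #3, sensor 2 #3), then 4 (sensor 1 #6, sensor 2 #4), then 3 (sensor 1 #8, sensor 2 #5), then 1 (sensor 1 #10, sensor 2 #8), then 2 (sensor 1 #11, sensor 2 #9) — 6 values in the same relative order in both. Since dp[11][12] = 6, nothing longer is possible.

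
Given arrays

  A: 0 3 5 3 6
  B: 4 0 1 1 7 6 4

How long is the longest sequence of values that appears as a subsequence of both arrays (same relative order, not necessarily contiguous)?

Taking 0 [1,2], then 6 [5,6] gives a common subsequence of length 2. dp[5][7] = 2 confirms this is the maximum.

2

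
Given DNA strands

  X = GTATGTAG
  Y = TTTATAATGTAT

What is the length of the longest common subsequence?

Let dp[i][j] be the LCS length of the first i bases of X and the first j bases of Y. dp[i][j] = dp[i-1][j-1]+1 when the i-th and j-th bases match, else max(dp[i-1][j], dp[i][j-1]).
    ·  T  T  T  A  T  A  A  T  G  T  A  T
 ·  0  0  0  0  0  0  0  0  0  0  0  0  0
 G  0  0  0  0  0  0  0  0  0  1  1  1  1
 T  0  1  1  1  1  1  1  1  1  1  2  2  2
 A  0  1  1  1  2  2  2  2  2  2  2  3  3
 T  0  1  2  2  2  3  3  3  3  3  3  3  4
 G  0  1  2  2  2  3  3  3  3  4  4  4  4
 T  0  1  2  3  3  3  3  3  4  4  5  5  5
 A  0  1  2  3  4  4  4  4  4  4  5  6  6
 G  0  1  2  3  4  4  4  4  4  5  5  6  6
dp[8][12] = 6. One LCS (by backtracking along matches): TATGTA.

6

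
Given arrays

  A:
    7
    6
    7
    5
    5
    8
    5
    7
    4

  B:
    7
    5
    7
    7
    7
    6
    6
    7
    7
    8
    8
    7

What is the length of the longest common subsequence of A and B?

5

Let dp[i][j] be the LCS length of the first i values of A and the first j values of B. dp[i][j] = dp[i-1][j-1]+1 when the i-th and j-th values match, else max(dp[i-1][j], dp[i][j-1]).
    ·  7  5  7  7  7  6  6  7  7  8  8  7
 ·  0  0  0  0  0  0  0  0  0  0  0  0  0
 7  0  1  1  1  1  1  1  1  1  1  1  1  1
 6  0  1  1  1  1  1  2  2  2  2  2  2  2
 7  0  1  1  2  2  2  2  2  3  3  3  3  3
 5  0  1  2  2  2  2  2  2  3  3  3  3  3
 5  0  1  2  2  2  2  2  2  3  3  3  3  3
 8  0  1  2  2  2  2  2  2  3  3  4  4  4
 5  0  1  2  2  2  2  2  2  3  3  4  4  4
 7  0  1  2  3  3  3  3  3  3  4  4  4  5
 4  0  1  2  3  3  3  3  3  3  4  4  4  5
dp[9][12] = 5. One LCS (by backtracking along matches): 7, 6, 7, 8, 7.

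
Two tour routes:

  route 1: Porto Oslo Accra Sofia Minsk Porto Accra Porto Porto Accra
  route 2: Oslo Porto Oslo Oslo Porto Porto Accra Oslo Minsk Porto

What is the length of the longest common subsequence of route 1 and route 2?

One common subsequence of length 5: Porto [1,2], Oslo [2,4], Accra [3,7], Minsk [5,9], Porto [9,10]. Since dp[10][10] = 5, nothing longer is possible.

5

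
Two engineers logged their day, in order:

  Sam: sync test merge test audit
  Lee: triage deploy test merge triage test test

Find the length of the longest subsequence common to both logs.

Match test [2,3] → merge [3,4] → test [4,7] — 3 tasks in the same relative order in both. Since dp[5][7] = 3, nothing longer is possible.

3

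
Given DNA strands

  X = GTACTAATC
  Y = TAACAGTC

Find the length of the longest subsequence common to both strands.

6

Let dp[i][j] be the LCS length of the first i bases of X and the first j bases of Y. dp[i][j] = dp[i-1][j-1]+1 when the i-th and j-th bases match, else max(dp[i-1][j], dp[i][j-1]).
    ·  T  A  A  C  A  G  T  C
 ·  0  0  0  0  0  0  0  0  0
 G  0  0  0  0  0  0  1  1  1
 T  0  1  1  1  1  1  1  2  2
 A  0  1  2  2  2  2  2  2  2
 C  0  1  2  2  3  3  3  3  3
 T  0  1  2  2  3  3  3  4  4
 A  0  1  2  3  3  4  4  4  4
 A  0  1  2  3  3  4  4  4  4
 T  0  1  2  3  3  4  4  5  5
 C  0  1  2  3  4  4  4  5  6
dp[9][8] = 6. One LCS (by backtracking along matches): TACATC.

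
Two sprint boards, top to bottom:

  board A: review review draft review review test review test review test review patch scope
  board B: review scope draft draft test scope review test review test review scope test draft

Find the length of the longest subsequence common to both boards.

Match review at board A[1]=board B[1]; then draft at board A[3]=board B[4]; then test at board A[6]=board B[5]; then review at board A[7]=board B[7]; then test at board A[8]=board B[8]; then review at board A[9]=board B[9]; then test at board A[10]=board B[10]; then review at board A[11]=board B[11]; then scope at board A[13]=board B[12] — 9 tasks in the same relative order in both. Since dp[13][14] = 9, nothing longer is possible.

9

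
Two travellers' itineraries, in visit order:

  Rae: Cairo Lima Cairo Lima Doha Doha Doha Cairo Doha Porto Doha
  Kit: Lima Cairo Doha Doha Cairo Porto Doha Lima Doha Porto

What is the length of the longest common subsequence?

7

Match Lima (Rae #2, Kit #1) → Cairo (Rae #3, Kit #2) → Doha (Rae #5, Kit #3) → Doha (Rae #6, Kit #4) → Doha (Rae #7, Kit #7) → Doha (Rae #9, Kit #9) → Porto (Rae #10, Kit #10) — 7 stops in the same relative order in both. Since dp[11][10] = 7, nothing longer is possible.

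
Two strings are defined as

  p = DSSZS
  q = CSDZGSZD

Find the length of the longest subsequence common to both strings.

3

One common subsequence of length 3: D [1,3]; then S [3,6]; then Z [4,7], and the DP table's final entry dp[5][8] is also 3, so no common subsequence is longer.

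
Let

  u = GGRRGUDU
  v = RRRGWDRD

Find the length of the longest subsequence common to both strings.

Taking R (u #3, v #2); then R (u #4, v #3); then G (u #5, v #4); then D (u #7, v #8) gives a common subsequence of length 4. Since dp[8][8] = 4, nothing longer is possible.

4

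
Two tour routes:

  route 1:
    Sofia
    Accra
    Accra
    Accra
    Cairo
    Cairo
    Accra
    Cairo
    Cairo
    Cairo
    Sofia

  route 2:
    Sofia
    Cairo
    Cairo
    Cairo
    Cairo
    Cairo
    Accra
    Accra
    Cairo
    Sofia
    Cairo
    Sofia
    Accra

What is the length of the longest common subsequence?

Match Sofia (route 1 #1, route 2 #1), Cairo (route 1 #5, route 2 #5), Cairo (route 1 #6, route 2 #6), Accra (route 1 #7, route 2 #8), Cairo (route 1 #8, route 2 #9), Cairo (route 1 #10, route 2 #11), Sofia (route 1 #11, route 2 #12) — 7 stops in the same relative order in both. Since dp[11][13] = 7, nothing longer is possible.

7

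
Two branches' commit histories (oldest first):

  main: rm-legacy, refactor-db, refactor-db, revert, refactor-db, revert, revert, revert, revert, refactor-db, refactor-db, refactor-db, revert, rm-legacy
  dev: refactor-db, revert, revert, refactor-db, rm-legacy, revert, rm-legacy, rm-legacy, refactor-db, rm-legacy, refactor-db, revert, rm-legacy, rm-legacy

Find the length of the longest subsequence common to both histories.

8

Match refactor-db at main[2]=dev[1], revert at main[4]=dev[3], refactor-db at main[5]=dev[4], revert at main[6]=dev[6], refactor-db at main[10]=dev[9], refactor-db at main[12]=dev[11], revert at main[13]=dev[12], rm-legacy at main[14]=dev[14] — 8 commits in the same relative order in both. dp[14][14] = 8 confirms this is the maximum.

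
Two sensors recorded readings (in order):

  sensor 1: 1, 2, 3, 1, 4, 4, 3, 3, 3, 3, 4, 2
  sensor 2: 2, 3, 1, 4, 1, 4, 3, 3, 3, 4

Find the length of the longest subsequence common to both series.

9

Pick 2 [2,1]; then 3 [3,2]; then 1 [4,3]; then 4 [5,4]; then 4 [6,6]; then 3 [8,7]; then 3 [9,8]; then 3 [10,9]; then 4 [11,10]; all 9 values appear in both, in order. Since dp[12][10] = 9, nothing longer is possible.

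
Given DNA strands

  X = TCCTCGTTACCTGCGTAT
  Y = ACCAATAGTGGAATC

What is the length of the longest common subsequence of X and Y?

9

Match C at X[2]=Y[2]; then C at X[3]=Y[3]; then T at X[4]=Y[6]; then G at X[6]=Y[8]; then T at X[12]=Y[9]; then G at X[13]=Y[10]; then G at X[15]=Y[11]; then A at X[17]=Y[13]; then T at X[18]=Y[14] — 9 bases in the same relative order in both. Since dp[18][15] = 9, nothing longer is possible.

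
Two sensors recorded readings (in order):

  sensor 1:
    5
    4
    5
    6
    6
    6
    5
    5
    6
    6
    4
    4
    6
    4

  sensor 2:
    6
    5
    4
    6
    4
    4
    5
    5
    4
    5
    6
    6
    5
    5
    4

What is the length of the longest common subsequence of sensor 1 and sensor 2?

8

One common subsequence of length 8: 5 at sensor 1[1]=sensor 2[8]; then 4 at sensor 1[2]=sensor 2[9]; then 5 at sensor 1[3]=sensor 2[10]; then 6 at sensor 1[5]=sensor 2[11]; then 6 at sensor 1[6]=sensor 2[12]; then 5 at sensor 1[7]=sensor 2[13]; then 5 at sensor 1[8]=sensor 2[14]; then 4 at sensor 1[14]=sensor 2[15], and the DP table's final entry dp[14][15] is also 8, so no common subsequence is longer.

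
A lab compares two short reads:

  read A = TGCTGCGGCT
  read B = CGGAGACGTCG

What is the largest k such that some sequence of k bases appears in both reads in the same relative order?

6

Match C [3,1], then G [5,2], then G [7,3], then G [8,5], then C [9,7], then T [10,9] — 6 bases in the same relative order in both. Since dp[10][11] = 6, nothing longer is possible.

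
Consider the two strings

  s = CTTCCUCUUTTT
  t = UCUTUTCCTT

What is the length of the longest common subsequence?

7

One common subsequence of length 7: C at s[1]=t[2], then T at s[2]=t[4], then T at s[3]=t[6], then C at s[5]=t[7], then C at s[7]=t[8], then T at s[11]=t[9], then T at s[12]=t[10]. The LCS DP gives dp[12][10] = 7, so this is optimal.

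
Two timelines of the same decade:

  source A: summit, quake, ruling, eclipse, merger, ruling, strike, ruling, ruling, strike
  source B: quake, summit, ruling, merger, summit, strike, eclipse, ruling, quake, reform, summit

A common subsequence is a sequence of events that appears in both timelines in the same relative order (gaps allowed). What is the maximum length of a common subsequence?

5

Match summit [1,2]; then ruling [3,3]; then merger [5,4]; then strike [7,6]; then ruling [8,8] — 5 events in the same relative order in both. dp[10][11] = 5 confirms this is the maximum.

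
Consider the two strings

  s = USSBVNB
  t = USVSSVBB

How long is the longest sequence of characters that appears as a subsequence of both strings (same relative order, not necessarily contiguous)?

5

Taking U (s #1, t #1) → S (s #2, t #4) → S (s #3, t #5) → B (s #4, t #7) → B (s #7, t #8) gives a common subsequence of length 5. Since dp[7][8] = 5, nothing longer is possible.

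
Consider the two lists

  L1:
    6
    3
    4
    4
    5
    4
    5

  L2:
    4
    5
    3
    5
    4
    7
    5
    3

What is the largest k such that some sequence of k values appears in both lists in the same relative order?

Taking 3 at L1[2]=L2[3], then 5 at L1[5]=L2[4], then 4 at L1[6]=L2[5], then 5 at L1[7]=L2[7] gives a common subsequence of length 4. Since dp[7][8] = 4, nothing longer is possible.

4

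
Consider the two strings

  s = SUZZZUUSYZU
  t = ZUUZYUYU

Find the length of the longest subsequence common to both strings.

5

Let dp[i][j] be the LCS length of the first i characters of s and the first j characters of t. dp[i][j] = dp[i-1][j-1]+1 when the i-th and j-th characters match, else max(dp[i-1][j], dp[i][j-1]).
    ·  Z  U  U  Z  Y  U  Y  U
 ·  0  0  0  0  0  0  0  0  0
 S  0  0  0  0  0  0  0  0  0
 U  0  0  1  1  1  1  1  1  1
 Z  0  1  1  1  2  2  2  2  2
 Z  0  1  1  1  2  2  2  2  2
 Z  0  1  1  1  2  2  2  2  2
 U  0  1  2  2  2  2  3  3  3
 U  0  1  2  3  3  3  3  3  4
 S  0  1  2  3  3  3  3  3  4
 Y  0  1  2  3  3  4  4  4  4
 Z  0  1  2  3  4  4  4  4  4
 U  0  1  2  3  4  4  5  5  5
dp[11][8] = 5. One LCS (by backtracking along matches): UZUYU.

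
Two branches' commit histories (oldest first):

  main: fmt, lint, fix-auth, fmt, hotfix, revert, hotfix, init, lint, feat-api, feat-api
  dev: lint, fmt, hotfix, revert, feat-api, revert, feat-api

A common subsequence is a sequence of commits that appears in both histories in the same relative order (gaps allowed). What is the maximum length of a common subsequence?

6

Pick lint [2,1]; then fmt [4,2]; then hotfix [5,3]; then revert [6,4]; then feat-api [10,5]; then feat-api [11,7]; all 6 commits appear in both, in order, and the DP table's final entry dp[11][7] is also 6, so no common subsequence is longer.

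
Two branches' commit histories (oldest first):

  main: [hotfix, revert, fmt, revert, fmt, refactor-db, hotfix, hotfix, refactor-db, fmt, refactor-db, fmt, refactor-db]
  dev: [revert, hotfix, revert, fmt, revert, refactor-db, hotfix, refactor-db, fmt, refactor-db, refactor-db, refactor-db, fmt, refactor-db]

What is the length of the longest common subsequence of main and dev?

11

Taking hotfix (main #1, dev #2), revert (main #2, dev #3), fmt (main #3, dev #4), revert (main #4, dev #5), refactor-db (main #6, dev #6), hotfix (main #8, dev #7), refactor-db (main #9, dev #8), fmt (main #10, dev #9), refactor-db (main #11, dev #12), fmt (main #12, dev #13), refactor-db (main #13, dev #14) gives a common subsequence of length 11. dp[13][14] = 11 confirms this is the maximum.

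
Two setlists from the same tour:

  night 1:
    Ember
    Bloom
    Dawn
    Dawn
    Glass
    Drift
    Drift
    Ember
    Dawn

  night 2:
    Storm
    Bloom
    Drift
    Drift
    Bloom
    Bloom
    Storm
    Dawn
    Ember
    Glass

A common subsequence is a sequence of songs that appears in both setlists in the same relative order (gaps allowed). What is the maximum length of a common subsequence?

Pick Bloom [2,2], Drift [6,3], Drift [7,4], Ember [8,9]; all 4 songs appear in both, in order. dp[9][10] = 4 confirms this is the maximum.

4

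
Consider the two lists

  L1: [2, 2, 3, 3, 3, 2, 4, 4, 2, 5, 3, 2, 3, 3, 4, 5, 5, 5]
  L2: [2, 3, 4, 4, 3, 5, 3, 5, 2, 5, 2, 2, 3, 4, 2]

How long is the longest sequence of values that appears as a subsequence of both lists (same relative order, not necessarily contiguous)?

One common subsequence of length 9: 2 at L1[2]=L2[1], 3 at L1[3]=L2[2], 3 at L1[4]=L2[5], 3 at L1[5]=L2[7], 2 at L1[6]=L2[9], 2 at L1[9]=L2[11], 2 at L1[12]=L2[12], 3 at L1[14]=L2[13], 4 at L1[15]=L2[14]. dp[18][15] = 9 confirms this is the maximum.

9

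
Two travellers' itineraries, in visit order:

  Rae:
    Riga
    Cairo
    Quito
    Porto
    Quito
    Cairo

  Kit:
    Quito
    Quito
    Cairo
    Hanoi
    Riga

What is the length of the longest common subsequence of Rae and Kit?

Taking Quito at Rae[3]=Kit[1], Quito at Rae[5]=Kit[2], Cairo at Rae[6]=Kit[3] gives a common subsequence of length 3. dp[6][5] = 3 confirms this is the maximum.

3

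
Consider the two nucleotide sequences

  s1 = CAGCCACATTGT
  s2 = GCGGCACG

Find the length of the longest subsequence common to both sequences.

Match C [1,2], G [3,4], C [5,5], A [6,6], C [7,7], G [11,8] — 6 bases in the same relative order in both. dp[12][8] = 6 confirms this is the maximum.

6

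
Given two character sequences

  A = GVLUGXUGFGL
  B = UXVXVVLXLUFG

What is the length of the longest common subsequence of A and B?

Match V (A #2, B #6); then L (A #3, B #7); then X (A #6, B #8); then U (A #7, B #10); then F (A #9, B #11); then G (A #10, B #12) — 6 characters in the same relative order in both. dp[11][12] = 6 confirms this is the maximum.

6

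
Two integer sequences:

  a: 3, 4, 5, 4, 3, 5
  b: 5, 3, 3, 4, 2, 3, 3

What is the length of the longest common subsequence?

Taking 3 at a[1]=b[3], 4 at a[2]=b[4], 3 at a[5]=b[7] gives a common subsequence of length 3. dp[6][7] = 3 confirms this is the maximum.

3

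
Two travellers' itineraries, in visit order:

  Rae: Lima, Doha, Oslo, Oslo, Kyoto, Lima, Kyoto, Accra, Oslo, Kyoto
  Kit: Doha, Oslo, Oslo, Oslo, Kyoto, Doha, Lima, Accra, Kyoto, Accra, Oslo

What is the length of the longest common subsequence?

8

Pick Doha at Rae[2]=Kit[1], Oslo at Rae[3]=Kit[3], Oslo at Rae[4]=Kit[4], Kyoto at Rae[5]=Kit[5], Lima at Rae[6]=Kit[7], Kyoto at Rae[7]=Kit[9], Accra at Rae[8]=Kit[10], Oslo at Rae[9]=Kit[11]; all 8 stops appear in both, in order. The LCS DP gives dp[10][11] = 8, so this is optimal.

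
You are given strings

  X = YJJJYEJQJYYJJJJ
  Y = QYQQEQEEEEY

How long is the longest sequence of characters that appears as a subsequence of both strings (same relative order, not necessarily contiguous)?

4

Match Y at X[1]=Y[2]; then E at X[6]=Y[5]; then Q at X[8]=Y[6]; then Y at X[11]=Y[11] — 4 characters in the same relative order in both. The LCS DP gives dp[15][11] = 4, so this is optimal.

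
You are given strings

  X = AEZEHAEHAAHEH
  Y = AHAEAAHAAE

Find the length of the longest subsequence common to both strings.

8

Let dp[i][j] be the LCS length of the first i characters of X and the first j characters of Y. dp[i][j] = dp[i-1][j-1]+1 when the i-th and j-th characters match, else max(dp[i-1][j], dp[i][j-1]).
    ·  A  H  A  E  A  A  H  A  A  E
 ·  0  0  0  0  0  0  0  0  0  0  0
 A  0  1  1  1  1  1  1  1  1  1  1
 E  0  1  1  1  2  2  2  2  2  2  2
 Z  0  1  1  1  2  2  2  2  2  2  2
 E  0  1  1  1  2  2  2  2  2  2  3
 H  0  1  2  2  2  2  2  3  3  3  3
 A  0  1  2  3  3  3  3  3  4  4  4
 E  0  1  2  3  4  4  4  4  4  4  5
 H  0  1  2  3  4  4  4  5  5  5  5
 A  0  1  2  3  4  5  5  5  6  6  6
 A  0  1  2  3  4  5  6  6  6  7  7
 H  0  1  2  3  4  5  6  7  7  7  7
 E  0  1  2  3  4  5  6  7  7  7  8
 H  0  1  2  3  4  5  6  7  7  7  8
dp[13][10] = 8. One LCS (by backtracking along matches): AHAEHAAE.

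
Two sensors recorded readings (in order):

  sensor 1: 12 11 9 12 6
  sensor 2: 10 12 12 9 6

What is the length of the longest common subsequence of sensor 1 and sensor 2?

Let dp[i][j] be the LCS length of the first i values of sensor 1 and the first j values of sensor 2. dp[i][j] = dp[i-1][j-1]+1 when the i-th and j-th values match, else max(dp[i-1][j], dp[i][j-1]).
    · 10 12 12  9  6
 ·  0  0  0  0  0  0
12  0  0  1  1  1  1
11  0  0  1  1  1  1
 9  0  0  1  1  2  2
12  0  0  1  2  2  2
 6  0  0  1  2  2  3
dp[5][5] = 3. One LCS (by backtracking along matches): 12, 9, 6.

3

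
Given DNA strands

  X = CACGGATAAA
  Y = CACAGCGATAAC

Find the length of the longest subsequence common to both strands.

9

One common subsequence of length 9: C [1,1] → A [2,2] → C [3,3] → G [4,5] → G [5,7] → A [6,8] → T [7,9] → A [8,10] → A [9,11], and the DP table's final entry dp[10][12] is also 9, so no common subsequence is longer.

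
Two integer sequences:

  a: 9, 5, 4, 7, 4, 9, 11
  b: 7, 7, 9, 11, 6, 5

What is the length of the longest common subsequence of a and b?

3

Let dp[i][j] be the LCS length of the first i values of a and the first j values of b. dp[i][j] = dp[i-1][j-1]+1 when the i-th and j-th values match, else max(dp[i-1][j], dp[i][j-1]).
    ·  7  7  9 11  6  5
 ·  0  0  0  0  0  0  0
 9  0  0  0  1  1  1  1
 5  0  0  0  1  1  1  2
 4  0  0  0  1  1  1  2
 7  0  1  1  1  1  1  2
 4  0  1  1  1  1  1  2
 9  0  1  1  2  2  2  2
11  0  1  1  2  3  3  3
dp[7][6] = 3. One LCS (by backtracking along matches): 7, 9, 11.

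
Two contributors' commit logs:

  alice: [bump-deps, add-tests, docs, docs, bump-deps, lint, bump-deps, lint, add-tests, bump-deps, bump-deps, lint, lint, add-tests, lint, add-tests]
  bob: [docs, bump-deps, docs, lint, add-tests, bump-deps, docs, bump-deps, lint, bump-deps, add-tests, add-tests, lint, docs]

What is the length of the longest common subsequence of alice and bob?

9

One common subsequence of length 9: bump-deps at alice[1]=bob[2]; then add-tests at alice[2]=bob[5]; then docs at alice[4]=bob[7]; then bump-deps at alice[5]=bob[8]; then lint at alice[6]=bob[9]; then bump-deps at alice[7]=bob[10]; then add-tests at alice[9]=bob[11]; then add-tests at alice[14]=bob[12]; then lint at alice[15]=bob[13]. Since dp[16][14] = 9, nothing longer is possible.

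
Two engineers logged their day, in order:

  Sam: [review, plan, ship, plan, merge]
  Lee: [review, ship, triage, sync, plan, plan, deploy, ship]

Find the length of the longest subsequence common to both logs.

3

Pick review at Sam[1]=Lee[1]; then plan at Sam[2]=Lee[6]; then ship at Sam[3]=Lee[8]; all 3 tasks appear in both, in order. The LCS DP gives dp[5][8] = 3, so this is optimal.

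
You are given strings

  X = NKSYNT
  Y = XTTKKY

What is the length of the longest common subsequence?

Let dp[i][j] be the LCS length of the first i characters of X and the first j characters of Y. dp[i][j] = dp[i-1][j-1]+1 when the i-th and j-th characters match, else max(dp[i-1][j], dp[i][j-1]).
    ·  X  T  T  K  K  Y
 ·  0  0  0  0  0  0  0
 N  0  0  0  0  0  0  0
 K  0  0  0  0  1  1  1
 S  0  0  0  0  1  1  1
 Y  0  0  0  0  1  1  2
 N  0  0  0  0  1  1  2
 T  0  0  1  1  1  1  2
dp[6][6] = 2. One LCS (by backtracking along matches): KY.

2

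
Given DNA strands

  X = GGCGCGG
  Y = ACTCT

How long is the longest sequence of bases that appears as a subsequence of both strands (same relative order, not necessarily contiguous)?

2

One common subsequence of length 2: C (X #3, Y #2), C (X #5, Y #4). The LCS DP gives dp[7][5] = 2, so this is optimal.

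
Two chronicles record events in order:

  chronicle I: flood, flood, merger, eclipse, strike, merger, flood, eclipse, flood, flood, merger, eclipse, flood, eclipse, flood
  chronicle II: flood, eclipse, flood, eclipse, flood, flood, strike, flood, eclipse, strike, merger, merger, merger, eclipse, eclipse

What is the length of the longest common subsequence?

9

Taking flood [1,1], then flood [2,3], then eclipse [4,4], then strike [5,7], then flood [7,8], then eclipse [8,9], then merger [11,13], then eclipse [12,14], then eclipse [14,15] gives a common subsequence of length 9, and the DP table's final entry dp[15][15] is also 9, so no common subsequence is longer.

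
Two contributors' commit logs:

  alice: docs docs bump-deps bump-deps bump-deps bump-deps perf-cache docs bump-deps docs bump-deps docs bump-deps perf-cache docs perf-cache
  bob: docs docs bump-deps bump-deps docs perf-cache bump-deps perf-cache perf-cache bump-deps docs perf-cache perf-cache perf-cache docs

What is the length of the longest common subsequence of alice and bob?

10

One common subsequence of length 10: docs at alice[1]=bob[1] → docs at alice[2]=bob[2] → bump-deps at alice[3]=bob[3] → bump-deps at alice[4]=bob[4] → bump-deps at alice[5]=bob[7] → perf-cache at alice[7]=bob[9] → bump-deps at alice[9]=bob[10] → docs at alice[10]=bob[11] → perf-cache at alice[14]=bob[14] → docs at alice[15]=bob[15], and the DP table's final entry dp[16][15] is also 10, so no common subsequence is longer.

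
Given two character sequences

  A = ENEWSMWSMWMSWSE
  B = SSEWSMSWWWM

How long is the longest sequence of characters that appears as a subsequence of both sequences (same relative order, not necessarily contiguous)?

7

One common subsequence of length 7: E [3,3] → W [4,4] → S [5,5] → M [6,6] → W [7,9] → W [10,10] → M [11,11]. dp[15][11] = 7 confirms this is the maximum.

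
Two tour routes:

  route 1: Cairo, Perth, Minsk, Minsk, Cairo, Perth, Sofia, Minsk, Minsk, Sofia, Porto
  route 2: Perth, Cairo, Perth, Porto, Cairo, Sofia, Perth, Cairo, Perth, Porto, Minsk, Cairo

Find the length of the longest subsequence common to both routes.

5

Taking Cairo (route 1 #1, route 2 #5); then Perth (route 1 #2, route 2 #7); then Cairo (route 1 #5, route 2 #8); then Perth (route 1 #6, route 2 #9); then Minsk (route 1 #8, route 2 #11) gives a common subsequence of length 5. dp[11][12] = 5 confirms this is the maximum.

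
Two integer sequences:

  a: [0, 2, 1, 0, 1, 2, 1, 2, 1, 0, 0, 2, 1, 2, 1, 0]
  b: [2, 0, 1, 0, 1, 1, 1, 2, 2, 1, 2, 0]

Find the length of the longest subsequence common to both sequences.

One common subsequence of length 10: 0 (a #1, b #2), then 1 (a #3, b #3), then 0 (a #4, b #4), then 1 (a #5, b #6), then 1 (a #7, b #7), then 2 (a #8, b #8), then 2 (a #12, b #9), then 1 (a #13, b #10), then 2 (a #14, b #11), then 0 (a #16, b #12). dp[16][12] = 10 confirms this is the maximum.

10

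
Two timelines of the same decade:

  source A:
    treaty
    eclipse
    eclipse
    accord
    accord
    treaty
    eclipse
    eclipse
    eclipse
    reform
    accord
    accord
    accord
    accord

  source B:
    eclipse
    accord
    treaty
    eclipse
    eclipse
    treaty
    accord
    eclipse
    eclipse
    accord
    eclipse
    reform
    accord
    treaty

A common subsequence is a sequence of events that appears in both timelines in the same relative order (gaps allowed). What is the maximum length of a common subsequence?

9

One common subsequence of length 9: treaty at source A[1]=source B[3]; then eclipse at source A[2]=source B[4]; then eclipse at source A[3]=source B[5]; then accord at source A[5]=source B[7]; then eclipse at source A[7]=source B[8]; then eclipse at source A[8]=source B[9]; then eclipse at source A[9]=source B[11]; then reform at source A[10]=source B[12]; then accord at source A[11]=source B[13], and the DP table's final entry dp[14][14] is also 9, so no common subsequence is longer.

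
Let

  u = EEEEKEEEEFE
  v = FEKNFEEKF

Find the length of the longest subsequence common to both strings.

5

Let dp[i][j] be the LCS length of the first i characters of u and the first j characters of v. dp[i][j] = dp[i-1][j-1]+1 when the i-th and j-th characters match, else max(dp[i-1][j], dp[i][j-1]).
    ·  F  E  K  N  F  E  E  K  F
 ·  0  0  0  0  0  0  0  0  0  0
 E  0  0  1  1  1  1  1  1  1  1
 E  0  0  1  1  1  1  2  2  2  2
 E  0  0  1  1  1  1  2  3  3  3
 E  0  0  1  1  1  1  2  3  3  3
 K  0  0  1  2  2  2  2  3  4  4
 E  0  0  1  2  2  2  3  3  4  4
 E  0  0  1  2  2  2  3  4  4  4
 E  0  0  1  2  2  2  3  4  4  4
 E  0  0  1  2  2  2  3  4  4  4
 F  0  1  1  2  2  3  3  4  4  5
 E  0  1  2  2  2  3  4  4  4  5
dp[11][9] = 5. One LCS (by backtracking along matches): EEEKF.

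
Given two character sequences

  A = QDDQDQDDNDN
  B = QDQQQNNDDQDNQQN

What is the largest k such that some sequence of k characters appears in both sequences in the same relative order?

8

One common subsequence of length 8: Q at A[1]=B[1]; then D at A[2]=B[2]; then D at A[3]=B[8]; then D at A[5]=B[9]; then Q at A[6]=B[10]; then D at A[8]=B[11]; then N at A[9]=B[12]; then N at A[11]=B[15], and the DP table's final entry dp[11][15] is also 8, so no common subsequence is longer.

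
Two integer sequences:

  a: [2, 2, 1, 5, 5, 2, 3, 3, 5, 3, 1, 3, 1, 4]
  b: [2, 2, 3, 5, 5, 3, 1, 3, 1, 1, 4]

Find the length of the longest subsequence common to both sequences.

Taking 2 [1,1] → 2 [2,2] → 5 [4,4] → 5 [5,5] → 3 [7,6] → 3 [10,8] → 1 [11,9] → 1 [13,10] → 4 [14,11] gives a common subsequence of length 9. The LCS DP gives dp[14][11] = 9, so this is optimal.

9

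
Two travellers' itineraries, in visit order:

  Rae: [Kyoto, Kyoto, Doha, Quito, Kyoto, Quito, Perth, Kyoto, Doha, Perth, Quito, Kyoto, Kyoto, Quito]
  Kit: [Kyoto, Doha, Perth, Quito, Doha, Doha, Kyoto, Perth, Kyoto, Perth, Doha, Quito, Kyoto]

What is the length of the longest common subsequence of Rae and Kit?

Match Kyoto [2,1], then Doha [3,2], then Quito [4,4], then Kyoto [5,7], then Perth [7,8], then Kyoto [8,9], then Doha [9,11], then Quito [11,12], then Kyoto [13,13] — 9 stops in the same relative order in both. Since dp[14][13] = 9, nothing longer is possible.

9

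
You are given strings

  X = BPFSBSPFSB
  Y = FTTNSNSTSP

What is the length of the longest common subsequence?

4

Let dp[i][j] be the LCS length of the first i characters of X and the first j characters of Y. dp[i][j] = dp[i-1][j-1]+1 when the i-th and j-th characters match, else max(dp[i-1][j], dp[i][j-1]).
    ·  F  T  T  N  S  N  S  T  S  P
 ·  0  0  0  0  0  0  0  0  0  0  0
 B  0  0  0  0  0  0  0  0  0  0  0
 P  0  0  0  0  0  0  0  0  0  0  1
 F  0  1  1  1  1  1  1  1  1  1  1
 S  0  1  1  1  1  2  2  2  2  2  2
 B  0  1  1  1  1  2  2  2  2  2  2
 S  0  1  1  1  1  2  2  3  3  3  3
 P  0  1  1  1  1  2  2  3  3  3  4
 F  0  1  1  1  1  2  2  3  3  3  4
 S  0  1  1  1  1  2  2  3  3  4  4
 B  0  1  1  1  1  2  2  3  3  4  4
dp[10][10] = 4. One LCS (by backtracking along matches): FSSP.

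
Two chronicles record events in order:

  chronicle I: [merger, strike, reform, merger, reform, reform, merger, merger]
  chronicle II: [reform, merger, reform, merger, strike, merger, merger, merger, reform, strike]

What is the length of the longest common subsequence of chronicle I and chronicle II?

Taking merger at chronicle I[1]=chronicle II[4] → strike at chronicle I[2]=chronicle II[5] → merger at chronicle I[4]=chronicle II[6] → merger at chronicle I[7]=chronicle II[7] → merger at chronicle I[8]=chronicle II[8] gives a common subsequence of length 5, and the DP table's final entry dp[8][10] is also 5, so no common subsequence is longer.

5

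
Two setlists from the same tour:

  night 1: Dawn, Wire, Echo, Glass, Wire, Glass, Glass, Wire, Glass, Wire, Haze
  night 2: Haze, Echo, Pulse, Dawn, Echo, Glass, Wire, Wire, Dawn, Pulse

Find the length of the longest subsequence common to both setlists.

Match Dawn at night 1[1]=night 2[4]; then Echo at night 1[3]=night 2[5]; then Glass at night 1[4]=night 2[6]; then Wire at night 1[5]=night 2[7]; then Wire at night 1[8]=night 2[8] — 5 songs in the same relative order in both. Since dp[11][10] = 5, nothing longer is possible.

5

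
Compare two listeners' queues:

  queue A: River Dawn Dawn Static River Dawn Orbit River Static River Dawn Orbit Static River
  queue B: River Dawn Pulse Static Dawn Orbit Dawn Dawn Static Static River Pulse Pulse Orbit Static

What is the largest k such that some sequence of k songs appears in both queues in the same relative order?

One common subsequence of length 9: River (queue A #1, queue B #1), Dawn (queue A #2, queue B #2), Static (queue A #4, queue B #4), Dawn (queue A #6, queue B #5), Orbit (queue A #7, queue B #6), Static (queue A #9, queue B #10), River (queue A #10, queue B #11), Orbit (queue A #12, queue B #14), Static (queue A #13, queue B #15). The LCS DP gives dp[14][15] = 9, so this is optimal.

9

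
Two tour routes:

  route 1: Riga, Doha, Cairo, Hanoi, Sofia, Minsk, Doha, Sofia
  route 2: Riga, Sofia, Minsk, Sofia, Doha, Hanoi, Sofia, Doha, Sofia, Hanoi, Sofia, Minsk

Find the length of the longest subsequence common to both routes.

6

Pick Riga (route 1 #1, route 2 #1), Doha (route 1 #2, route 2 #5), Hanoi (route 1 #4, route 2 #6), Sofia (route 1 #5, route 2 #7), Doha (route 1 #7, route 2 #8), Sofia (route 1 #8, route 2 #11); all 6 stops appear in both, in order. The LCS DP gives dp[8][12] = 6, so this is optimal.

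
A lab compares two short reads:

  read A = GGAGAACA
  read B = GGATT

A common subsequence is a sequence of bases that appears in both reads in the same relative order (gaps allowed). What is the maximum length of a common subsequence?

3

Let dp[i][j] be the LCS length of the first i bases of read A and the first j bases of read B. dp[i][j] = dp[i-1][j-1]+1 when the i-th and j-th bases match, else max(dp[i-1][j], dp[i][j-1]).
    ·  G  G  A  T  T
 ·  0  0  0  0  0  0
 G  0  1  1  1  1  1
 G  0  1  2  2  2  2
 A  0  1  2  3  3  3
 G  0  1  2  3  3  3
 A  0  1  2  3  3  3
 A  0  1  2  3  3  3
 C  0  1  2  3  3  3
 A  0  1  2  3  3  3
dp[8][5] = 3. One LCS (by backtracking along matches): GGA.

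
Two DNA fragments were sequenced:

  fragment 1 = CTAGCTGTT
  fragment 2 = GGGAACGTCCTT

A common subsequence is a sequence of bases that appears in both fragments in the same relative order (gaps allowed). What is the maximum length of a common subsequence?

5

One common subsequence of length 5: C [1,6]; then T [2,8]; then C [5,10]; then T [8,11]; then T [9,12]. Since dp[9][12] = 5, nothing longer is possible.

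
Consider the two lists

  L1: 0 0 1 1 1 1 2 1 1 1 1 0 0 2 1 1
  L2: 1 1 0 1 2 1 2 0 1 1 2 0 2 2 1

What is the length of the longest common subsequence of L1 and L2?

One common subsequence of length 10: 1 at L1[3]=L2[1], then 1 at L1[4]=L2[2], then 1 at L1[5]=L2[4], then 1 at L1[6]=L2[6], then 2 at L1[7]=L2[7], then 1 at L1[8]=L2[9], then 1 at L1[9]=L2[10], then 0 at L1[12]=L2[12], then 2 at L1[14]=L2[14], then 1 at L1[16]=L2[15]. Since dp[16][15] = 10, nothing longer is possible.

10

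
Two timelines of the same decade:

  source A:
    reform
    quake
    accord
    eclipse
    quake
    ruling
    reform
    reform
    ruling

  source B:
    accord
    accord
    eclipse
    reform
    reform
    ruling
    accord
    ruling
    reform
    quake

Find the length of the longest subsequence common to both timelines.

5

Pick accord at source A[3]=source B[2], then eclipse at source A[4]=source B[3], then reform at source A[7]=source B[4], then reform at source A[8]=source B[5], then ruling at source A[9]=source B[8]; all 5 events appear in both, in order. The LCS DP gives dp[9][10] = 5, so this is optimal.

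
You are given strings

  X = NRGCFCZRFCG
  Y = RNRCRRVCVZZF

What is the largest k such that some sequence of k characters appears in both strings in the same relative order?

Let dp[i][j] be the LCS length of the first i characters of X and the first j characters of Y. dp[i][j] = dp[i-1][j-1]+1 when the i-th and j-th characters match, else max(dp[i-1][j], dp[i][j-1]).
    ·  R  N  R  C  R  R  V  C  V  Z  Z  F
 ·  0  0  0  0  0  0  0  0  0  0  0  0  0
 N  0  0  1  1  1  1  1  1  1  1  1  1  1
 R  0  1  1  2  2  2  2  2  2  2  2  2  2
 G  0  1  1  2  2  2  2  2  2  2  2  2  2
 C  0  1  1  2  3  3  3  3  3  3  3  3  3
 F  0  1  1  2  3  3  3  3  3  3  3  3  4
 C  0  1  1  2  3  3  3  3  4  4  4  4  4
 Z  0  1  1  2  3  3  3  3  4  4  5  5  5
 R  0  1  1  2  3  4  4  4  4  4  5  5  5
 F  0  1  1  2  3  4  4  4  4  4  5  5  6
 C  0  1  1  2  3  4  4  4  5  5  5  5  6
 G  0  1  1  2  3  4  4  4  5  5  5  5  6
dp[11][12] = 6. One LCS (by backtracking along matches): NRCCZF.

6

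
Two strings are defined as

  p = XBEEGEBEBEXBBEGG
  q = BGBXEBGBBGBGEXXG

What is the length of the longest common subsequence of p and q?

Taking B (p #2, q #1); then G (p #5, q #2); then E (p #6, q #5); then B (p #7, q #6); then B (p #9, q #8); then B (p #12, q #9); then B (p #13, q #11); then E (p #14, q #13); then G (p #16, q #16) gives a common subsequence of length 9. Since dp[16][16] = 9, nothing longer is possible.

9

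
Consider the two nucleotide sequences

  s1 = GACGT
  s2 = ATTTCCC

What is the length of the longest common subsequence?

2

Pick A at s1[2]=s2[1] → C at s1[3]=s2[7]; all 2 bases appear in both, in order, and the DP table's final entry dp[5][7] is also 2, so no common subsequence is longer.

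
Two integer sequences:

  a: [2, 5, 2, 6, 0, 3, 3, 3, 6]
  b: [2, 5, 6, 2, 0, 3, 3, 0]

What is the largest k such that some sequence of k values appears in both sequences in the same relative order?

6

Let dp[i][j] be the LCS length of the first i values of a and the first j values of b. dp[i][j] = dp[i-1][j-1]+1 when the i-th and j-th values match, else max(dp[i-1][j], dp[i][j-1]).
    ·  2  5  6  2  0  3  3  0
 ·  0  0  0  0  0  0  0  0  0
 2  0  1  1  1  1  1  1  1  1
 5  0  1  2  2  2  2  2  2  2
 2  0  1  2  2  3  3  3  3  3
 6  0  1  2  3  3  3  3  3  3
 0  0  1  2  3  3  4  4  4  4
 3  0  1  2  3  3  4  5  5  5
 3  0  1  2  3  3  4  5  6  6
 3  0  1  2  3  3  4  5  6  6
 6  0  1  2  3  3  4  5  6  6
dp[9][8] = 6. One LCS (by backtracking along matches): 2, 5, 2, 0, 3, 3.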